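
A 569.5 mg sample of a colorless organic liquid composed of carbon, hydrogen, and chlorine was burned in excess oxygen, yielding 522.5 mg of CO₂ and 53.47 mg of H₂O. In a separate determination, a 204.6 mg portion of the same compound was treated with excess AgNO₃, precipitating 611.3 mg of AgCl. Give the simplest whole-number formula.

C2HCl2

mol C = 0.5225 g CO₂ ÷ 44.009 g/mol = 0.011873 mol
mol H = 2 × 0.05347 g H₂O ÷ 18.015 g/mol = 0.0059362 mol
From the AgCl data: mol Cl per gram of compound = (0.6113 ÷ 143.318) ÷ 0.2046 = 0.020847 mol/g, so in the 0.5695 g combustion sample mol Cl = 0.011872 mol
Divide by the smallest (0.0059362 mol): C 2.000, H 1.000, Cl 2.000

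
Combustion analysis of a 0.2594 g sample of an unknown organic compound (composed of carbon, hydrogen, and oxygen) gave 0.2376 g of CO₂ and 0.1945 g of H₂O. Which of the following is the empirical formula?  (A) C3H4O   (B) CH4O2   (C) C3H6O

mol C = 0.2376 g CO₂ ÷ 44.009 g/mol = 0.0053989 mol
mol H = 2 × 0.1945 g H₂O ÷ 18.015 g/mol = 0.021593 mol
mass O = 0.2594 − (0.064846 + 0.021766) = 0.17279 g → mol O = 0.17279 ÷ 15.999 = 0.010800 mol
Divide by the smallest (0.0053989 mol): C 1.000, H 4.000, O 2.000

(B) CH4O2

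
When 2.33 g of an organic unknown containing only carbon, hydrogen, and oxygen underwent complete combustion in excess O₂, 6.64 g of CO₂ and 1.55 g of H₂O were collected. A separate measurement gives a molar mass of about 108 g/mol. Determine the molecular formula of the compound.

C7H8O

mol C = 6.64 g CO₂ ÷ 44.009 g/mol = 0.1509 mol
mol H = 2 × 1.55 g H₂O ÷ 18.015 g/mol = 0.1721 mol
mass O = 2.33 − (1.812 + 0.1735) = 0.3443 g → mol O = 0.3443 ÷ 15.999 = 0.02152 mol
Divide by the smallest (0.02152 mol): C 7.010, H 7.995, O 1.000
Empirical formula: C7H8O
Empirical-formula mass = 108.14 g/mol; 108 ÷ 108.14 ≈ 1, so the molecular formula is C7H8O.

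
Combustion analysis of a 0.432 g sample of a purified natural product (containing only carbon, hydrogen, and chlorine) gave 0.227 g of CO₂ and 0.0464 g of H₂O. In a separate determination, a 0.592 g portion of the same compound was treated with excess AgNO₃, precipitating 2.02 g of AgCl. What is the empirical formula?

CHCl2

mol C = 0.227 g CO₂ ÷ 44.009 g/mol = 0.005158 mol
mol H = 2 × 0.0464 g H₂O ÷ 18.015 g/mol = 0.005151 mol
From the AgCl data: mol Cl per gram of compound = (2.02 ÷ 143.318) ÷ 0.592 = 0.02381 mol/g, so in the 0.432 g combustion sample mol Cl = 0.01029 mol
Divide by the smallest (0.005151 mol): C 1.001, H 1.000, Cl 1.997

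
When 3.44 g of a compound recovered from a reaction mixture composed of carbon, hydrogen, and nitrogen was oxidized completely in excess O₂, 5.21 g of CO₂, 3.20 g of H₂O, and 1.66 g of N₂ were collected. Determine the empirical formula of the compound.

CH3N

mol C = 5.21 g CO₂ ÷ 44.009 g/mol = 0.1184 mol
mol H = 2 × 3.20 g H₂O ÷ 18.015 g/mol = 0.3553 mol
mol N = 2 × 1.66 g N₂ ÷ 28.014 g/mol = 0.1185 mol
Divide by the smallest (0.1184 mol): C 1.000, H 3.001, N 1.001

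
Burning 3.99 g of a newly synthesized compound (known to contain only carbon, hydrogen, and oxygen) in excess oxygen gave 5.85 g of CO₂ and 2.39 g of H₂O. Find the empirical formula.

CH2O

mol C = 5.85 g CO₂ ÷ 44.009 g/mol = 0.1329 mol
mol H = 2 × 2.39 g H₂O ÷ 18.015 g/mol = 0.2653 mol
mass O = 3.99 − (1.597 + 0.2675) = 2.126 g → mol O = 2.126 ÷ 15.999 = 0.1329 mol
Divide by the smallest (0.1329 mol): C 1.000, H 1.997, O 1.000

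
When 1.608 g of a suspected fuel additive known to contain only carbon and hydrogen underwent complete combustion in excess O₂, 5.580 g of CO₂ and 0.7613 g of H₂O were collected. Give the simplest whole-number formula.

C3H2

mol C = 5.580 g CO₂ ÷ 44.009 g/mol = 0.12679 mol
mol H = 2 × 0.7613 g H₂O ÷ 18.015 g/mol = 0.084518 mol
Divide by the smallest (0.084518 mol): C 1.500, H 1.000
Multiplying each by 2 gives whole numbers: C 3.00, H 2.00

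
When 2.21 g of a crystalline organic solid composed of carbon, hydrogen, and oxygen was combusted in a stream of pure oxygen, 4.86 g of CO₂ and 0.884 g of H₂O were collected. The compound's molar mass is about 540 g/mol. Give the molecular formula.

mol C = 4.86 g CO₂ ÷ 44.009 g/mol = 0.1104 mol
mol H = 2 × 0.884 g H₂O ÷ 18.015 g/mol = 0.09814 mol
mass O = 2.21 − (1.326 + 0.09893) = 0.7847 g → mol O = 0.7847 ÷ 15.999 = 0.04905 mol
Divide by the smallest (0.04905 mol): C 2.252, H 2.001, O 1.000
Multiplying each by 4 gives whole numbers: C 9.01, H 8.00, O 4.00
Empirical formula: C9H8O4
Empirical-formula mass = 180.16 g/mol; 540 ÷ 180.16 ≈ 3, so the molecular formula is C27H24O12.

C27H24O12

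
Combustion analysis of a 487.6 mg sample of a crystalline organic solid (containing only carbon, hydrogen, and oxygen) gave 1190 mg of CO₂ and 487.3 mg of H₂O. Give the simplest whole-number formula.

C4H8O

mol C = 1.190 g CO₂ ÷ 44.009 g/mol = 0.027040 mol
mol H = 2 × 0.4873 g H₂O ÷ 18.015 g/mol = 0.054099 mol
mass O = 0.4876 − (0.32478 + 0.054532) = 0.10829 g → mol O = 0.10829 ÷ 15.999 = 0.0067686 mol
Divide by the smallest (0.0067686 mol): C 3.995, H 7.993, O 1.000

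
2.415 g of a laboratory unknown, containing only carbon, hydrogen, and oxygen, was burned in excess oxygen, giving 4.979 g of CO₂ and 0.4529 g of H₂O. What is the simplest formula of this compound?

C9H4O5

mol C = 4.979 g CO₂ ÷ 44.009 g/mol = 0.11314 mol
mol H = 2 × 0.4529 g H₂O ÷ 18.015 g/mol = 0.050280 mol
mass O = 2.415 − (1.3589 + 0.050683) = 1.0054 g → mol O = 1.0054 ÷ 15.999 = 0.062844 mol
Divide by the smallest (0.050280 mol): C 2.250, H 1.000, O 1.250
Multiplying each by 4 gives whole numbers: C 9.00, H 4.00, O 5.00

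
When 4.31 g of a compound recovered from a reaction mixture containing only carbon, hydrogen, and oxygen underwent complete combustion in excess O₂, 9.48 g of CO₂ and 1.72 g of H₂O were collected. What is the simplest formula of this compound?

mol C = 9.48 g CO₂ ÷ 44.009 g/mol = 0.2154 mol
mol H = 2 × 1.72 g H₂O ÷ 18.015 g/mol = 0.1910 mol
mass O = 4.31 − (2.587 + 0.1925) = 1.530 g → mol O = 1.530 ÷ 15.999 = 0.09565 mol
Divide by the smallest (0.09565 mol): C 2.252, H 1.996, O 1.000
Multiplying each by 4 gives whole numbers: C 9.01, H 7.99, O 4.00

C9H8O4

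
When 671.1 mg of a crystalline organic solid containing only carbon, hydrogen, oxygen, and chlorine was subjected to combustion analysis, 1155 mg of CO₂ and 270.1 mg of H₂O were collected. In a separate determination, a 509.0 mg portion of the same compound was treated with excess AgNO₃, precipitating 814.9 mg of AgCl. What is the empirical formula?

C7H8Cl2O

mol C = 1.155 g CO₂ ÷ 44.009 g/mol = 0.026245 mol
mol H = 2 × 0.2701 g H₂O ÷ 18.015 g/mol = 0.029986 mol
From the AgCl data: mol Cl per gram of compound = (0.8149 ÷ 143.318) ÷ 0.5090 = 0.011171 mol/g, so in the 0.6711 g combustion sample mol Cl = 0.0074968 mol
mass O = 0.6711 − (0.31522 + 0.030226 + 0.26576) = 0.059890 g → mol O = 0.059890 ÷ 15.999 = 0.0037434 mol
Divide by the smallest (0.0037434 mol): C 7.011, H 8.010, Cl 2.003, O 1.000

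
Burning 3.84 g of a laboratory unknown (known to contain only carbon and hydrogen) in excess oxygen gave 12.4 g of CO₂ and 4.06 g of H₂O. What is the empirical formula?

mol C = 12.4 g CO₂ ÷ 44.009 g/mol = 0.2818 mol
mol H = 2 × 4.06 g H₂O ÷ 18.015 g/mol = 0.4507 mol
Divide by the smallest (0.2818 mol): C 1.000, H 1.600
Multiplying each by 5 gives whole numbers: C 5.00, H 8.00

C5H8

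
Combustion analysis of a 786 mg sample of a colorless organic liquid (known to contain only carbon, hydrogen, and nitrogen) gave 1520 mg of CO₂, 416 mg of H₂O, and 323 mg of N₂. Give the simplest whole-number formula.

C3H4N2

mol C = 1.52 g CO₂ ÷ 44.009 g/mol = 0.03454 mol
mol H = 2 × 0.416 g H₂O ÷ 18.015 g/mol = 0.04618 mol
mol N = 2 × 0.323 g N₂ ÷ 28.014 g/mol = 0.02306 mol
Divide by the smallest (0.02306 mol): C 1.498, H 2.003, N 1.000
Multiplying each by 2 gives whole numbers: C 3.00, H 4.01, N 2.00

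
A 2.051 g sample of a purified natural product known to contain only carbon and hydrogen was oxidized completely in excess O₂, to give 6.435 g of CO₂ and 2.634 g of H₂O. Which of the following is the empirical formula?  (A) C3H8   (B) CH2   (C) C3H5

mol C = 6.435 g CO₂ ÷ 44.009 g/mol = 0.14622 mol
mol H = 2 × 2.634 g H₂O ÷ 18.015 g/mol = 0.29242 mol
Divide by the smallest (0.14622 mol): C 1.000, H 2.000

(B) CH2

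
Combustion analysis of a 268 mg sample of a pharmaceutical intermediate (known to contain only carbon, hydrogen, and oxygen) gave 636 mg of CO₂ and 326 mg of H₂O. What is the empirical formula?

C4H10O

mol C = 0.636 g CO₂ ÷ 44.009 g/mol = 0.01445 mol
mol H = 2 × 0.326 g H₂O ÷ 18.015 g/mol = 0.03619 mol
mass O = 0.268 − (0.1736 + 0.03648) = 0.05794 g → mol O = 0.05794 ÷ 15.999 = 0.003621 mol
Divide by the smallest (0.003621 mol): C 3.990, H 9.994, O 1.000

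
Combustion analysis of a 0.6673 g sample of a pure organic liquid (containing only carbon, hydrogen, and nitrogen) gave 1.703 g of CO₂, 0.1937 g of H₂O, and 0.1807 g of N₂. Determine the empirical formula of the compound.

C9H5N3

mol C = 1.703 g CO₂ ÷ 44.009 g/mol = 0.038697 mol
mol H = 2 × 0.1937 g H₂O ÷ 18.015 g/mol = 0.021504 mol
mol N = 2 × 0.1807 g N₂ ÷ 28.014 g/mol = 0.012901 mol
Divide by the smallest (0.012901 mol): C 3.000, H 1.667, N 1.000
Multiplying each by 3 gives whole numbers: C 9.00, H 5.00, N 3.00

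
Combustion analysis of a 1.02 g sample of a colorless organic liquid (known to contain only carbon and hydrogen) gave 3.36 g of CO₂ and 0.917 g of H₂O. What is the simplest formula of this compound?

mol C = 3.36 g CO₂ ÷ 44.009 g/mol = 0.07635 mol
mol H = 2 × 0.917 g H₂O ÷ 18.015 g/mol = 0.1018 mol
Divide by the smallest (0.07635 mol): C 1.000, H 1.333
Multiplying each by 3 gives whole numbers: C 3.00, H 4.00

C3H4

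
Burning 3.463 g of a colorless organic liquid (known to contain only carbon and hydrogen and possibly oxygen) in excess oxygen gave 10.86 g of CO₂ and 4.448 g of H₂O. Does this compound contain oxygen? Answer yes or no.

no

mol C = 10.86 g CO₂ ÷ 44.009 g/mol = 0.24677 mol
mol H = 2 × 4.448 g H₂O ÷ 18.015 g/mol = 0.49381 mol
C and H together account for 3.4617 g — essentially the entire 3.463 g sample — so the compound contains no oxygen.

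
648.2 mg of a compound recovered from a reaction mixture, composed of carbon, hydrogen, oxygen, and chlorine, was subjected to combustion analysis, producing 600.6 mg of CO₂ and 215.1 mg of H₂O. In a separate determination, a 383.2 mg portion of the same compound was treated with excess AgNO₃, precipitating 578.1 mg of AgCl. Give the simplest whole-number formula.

C4H7Cl2O4

mol C = 0.6006 g CO₂ ÷ 44.009 g/mol = 0.013647 mol
mol H = 2 × 0.2151 g H₂O ÷ 18.015 g/mol = 0.023880 mol
From the AgCl data: mol Cl per gram of compound = (0.5781 ÷ 143.318) ÷ 0.3832 = 0.010526 mol/g, so in the 0.6482 g combustion sample mol Cl = 0.0068232 mol
mass O = 0.6482 − (0.16392 + 0.024071 + 0.24188) = 0.21833 g → mol O = 0.21833 ÷ 15.999 = 0.013647 mol
Divide by the smallest (0.0068232 mol): C 2.000, H 3.500, Cl 1.000, O 2.000
Multiplying each by 2 gives whole numbers: C 4.00, H 7.00, Cl 2.00, O 4.00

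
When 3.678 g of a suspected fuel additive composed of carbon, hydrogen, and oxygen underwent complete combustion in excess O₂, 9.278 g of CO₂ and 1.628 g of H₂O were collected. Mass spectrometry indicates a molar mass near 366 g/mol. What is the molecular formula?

C21H18O6

mol C = 9.278 g CO₂ ÷ 44.009 g/mol = 0.21082 mol
mol H = 2 × 1.628 g H₂O ÷ 18.015 g/mol = 0.18074 mol
mass O = 3.678 − (2.5322 + 0.18218) = 0.96365 g → mol O = 0.96365 ÷ 15.999 = 0.060232 mol
Divide by the smallest (0.060232 mol): C 3.500, H 3.001, O 1.000
Multiplying each by 2 gives whole numbers: C 7.00, H 6.00, O 2.00
Empirical formula: C7H6O2
Empirical-formula mass = 122.12 g/mol; 366 ÷ 122.12 ≈ 3, so the molecular formula is C21H18O6.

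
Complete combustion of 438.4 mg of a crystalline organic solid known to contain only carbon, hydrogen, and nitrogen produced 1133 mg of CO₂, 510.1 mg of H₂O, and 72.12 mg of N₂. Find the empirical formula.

C5H11N

mol C = 1.133 g CO₂ ÷ 44.009 g/mol = 0.025745 mol
mol H = 2 × 0.5101 g H₂O ÷ 18.015 g/mol = 0.056631 mol
mol N = 2 × 0.07212 g N₂ ÷ 28.014 g/mol = 0.0051489 mol
Divide by the smallest (0.0051489 mol): C 5.000, H 10.999, N 1.000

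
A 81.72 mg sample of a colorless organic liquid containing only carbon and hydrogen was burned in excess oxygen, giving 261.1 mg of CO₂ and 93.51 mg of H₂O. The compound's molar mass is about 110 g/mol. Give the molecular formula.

C8H14

mol C = 0.2611 g CO₂ ÷ 44.009 g/mol = 0.0059329 mol
mol H = 2 × 0.09351 g H₂O ÷ 18.015 g/mol = 0.010381 mol
Divide by the smallest (0.0059329 mol): C 1.000, H 1.750
Multiplying each by 4 gives whole numbers: C 4.00, H 7.00
Empirical formula: C4H7
Empirical-formula mass = 55.10 g/mol; 110 ÷ 55.10 ≈ 2, so the molecular formula is C8H14.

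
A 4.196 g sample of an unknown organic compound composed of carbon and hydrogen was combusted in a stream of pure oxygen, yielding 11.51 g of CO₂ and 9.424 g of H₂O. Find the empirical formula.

mol C = 11.51 g CO₂ ÷ 44.009 g/mol = 0.26154 mol
mol H = 2 × 9.424 g H₂O ÷ 18.015 g/mol = 1.0462 mol
Divide by the smallest (0.26154 mol): C 1.000, H 4.000

CH4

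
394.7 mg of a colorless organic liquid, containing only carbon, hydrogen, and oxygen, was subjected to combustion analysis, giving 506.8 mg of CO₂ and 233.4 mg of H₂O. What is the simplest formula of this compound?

C4H9O5

mol C = 0.5068 g CO₂ ÷ 44.009 g/mol = 0.011516 mol
mol H = 2 × 0.2334 g H₂O ÷ 18.015 g/mol = 0.025912 mol
mass O = 0.3947 − (0.13832 + 0.026119) = 0.23026 g → mol O = 0.23026 ÷ 15.999 = 0.014392 mol
Divide by the smallest (0.011516 mol): C 1.000, H 2.250, O 1.250
Multiplying each by 4 gives whole numbers: C 4.00, H 9.00, O 5.00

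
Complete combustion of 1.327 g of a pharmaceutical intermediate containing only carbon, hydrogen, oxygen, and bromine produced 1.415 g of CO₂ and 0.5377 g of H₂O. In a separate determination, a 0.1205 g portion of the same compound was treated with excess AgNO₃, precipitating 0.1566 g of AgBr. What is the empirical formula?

C7H13Br2O2

mol C = 1.415 g CO₂ ÷ 44.009 g/mol = 0.032153 mol
mol H = 2 × 0.5377 g H₂O ÷ 18.015 g/mol = 0.059695 mol
From the AgBr data: mol Br per gram of compound = (0.1566 ÷ 187.772) ÷ 0.1205 = 0.0069211 mol/g, so in the 1.327 g combustion sample mol Br = 0.0091843 mol
mass O = 1.327 − (0.38618 + 0.060172 + 0.73386) = 0.14678 g → mol O = 0.14678 ÷ 15.999 = 0.0091746 mol
Divide by the smallest (0.0091746 mol): C 3.505, H 6.507, Br 1.001, O 1.000
Multiplying each by 2 gives whole numbers: C 7.01, H 13.01, Br 2.00, O 2.00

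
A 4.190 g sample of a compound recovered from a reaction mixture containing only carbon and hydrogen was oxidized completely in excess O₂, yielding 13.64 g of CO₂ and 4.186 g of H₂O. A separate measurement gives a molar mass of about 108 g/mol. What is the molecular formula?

C8H12

mol C = 13.64 g CO₂ ÷ 44.009 g/mol = 0.30994 mol
mol H = 2 × 4.186 g H₂O ÷ 18.015 g/mol = 0.46472 mol
Divide by the smallest (0.30994 mol): C 1.000, H 1.499
Multiplying each by 2 gives whole numbers: C 2.00, H 3.00
Empirical formula: C2H3
Empirical-formula mass = 27.05 g/mol; 108 ÷ 27.05 ≈ 4, so the molecular formula is C8H12.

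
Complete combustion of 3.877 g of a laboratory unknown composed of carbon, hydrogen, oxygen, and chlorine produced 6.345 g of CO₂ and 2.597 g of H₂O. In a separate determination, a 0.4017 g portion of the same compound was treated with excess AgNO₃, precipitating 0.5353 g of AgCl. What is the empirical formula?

mol C = 6.345 g CO₂ ÷ 44.009 g/mol = 0.14418 mol
mol H = 2 × 2.597 g H₂O ÷ 18.015 g/mol = 0.28832 mol
From the AgCl data: mol Cl per gram of compound = (0.5353 ÷ 143.318) ÷ 0.4017 = 0.0092981 mol/g, so in the 3.877 g combustion sample mol Cl = 0.036049 mol
mass O = 3.877 − (1.7317 + 0.29062 + 1.2779) = 0.57676 g → mol O = 0.57676 ÷ 15.999 = 0.036050 mol
Divide by the smallest (0.036049 mol): C 3.999, H 7.998, Cl 1.000, O 1.000

C4H8ClO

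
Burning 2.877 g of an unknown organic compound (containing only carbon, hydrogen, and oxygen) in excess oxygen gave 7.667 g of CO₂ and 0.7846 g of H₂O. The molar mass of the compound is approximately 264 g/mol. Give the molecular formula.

mol C = 7.667 g CO₂ ÷ 44.009 g/mol = 0.17421 mol
mol H = 2 × 0.7846 g H₂O ÷ 18.015 g/mol = 0.087105 mol
mass O = 2.877 − (2.0925 + 0.087802) = 0.69671 g → mol O = 0.69671 ÷ 15.999 = 0.043547 mol
Divide by the smallest (0.043547 mol): C 4.001, H 2.000, O 1.000
Empirical formula: C4H2O
Empirical-formula mass = 66.06 g/mol; 264 ÷ 66.06 ≈ 4, so the molecular formula is C16H8O4.

C16H8O4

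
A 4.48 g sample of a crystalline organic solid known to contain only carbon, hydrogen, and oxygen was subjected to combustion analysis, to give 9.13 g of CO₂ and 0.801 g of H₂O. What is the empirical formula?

C7H3O4

mol C = 9.13 g CO₂ ÷ 44.009 g/mol = 0.2075 mol
mol H = 2 × 0.801 g H₂O ÷ 18.015 g/mol = 0.08893 mol
mass O = 4.48 − (2.492 + 0.08964) = 1.899 g → mol O = 1.899 ÷ 15.999 = 0.1187 mol
Divide by the smallest (0.08893 mol): C 2.333, H 1.000, O 1.334
Multiplying each by 3 gives whole numbers: C 7.00, H 3.00, O 4.00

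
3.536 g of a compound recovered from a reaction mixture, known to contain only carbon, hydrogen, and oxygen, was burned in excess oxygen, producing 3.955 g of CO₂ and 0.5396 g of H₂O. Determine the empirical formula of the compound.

mol C = 3.955 g CO₂ ÷ 44.009 g/mol = 0.089868 mol
mol H = 2 × 0.5396 g H₂O ÷ 18.015 g/mol = 0.059906 mol
mass O = 3.536 − (1.0794 + 0.060385) = 2.3962 g → mol O = 2.3962 ÷ 15.999 = 0.14977 mol
Divide by the smallest (0.059906 mol): C 1.500, H 1.000, O 2.500
Multiplying each by 2 gives whole numbers: C 3.00, H 2.00, O 5.00

C3H2O5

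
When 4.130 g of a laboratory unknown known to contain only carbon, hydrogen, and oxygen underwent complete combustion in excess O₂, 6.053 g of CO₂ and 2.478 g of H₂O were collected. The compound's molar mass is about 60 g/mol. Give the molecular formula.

mol C = 6.053 g CO₂ ÷ 44.009 g/mol = 0.13754 mol
mol H = 2 × 2.478 g H₂O ÷ 18.015 g/mol = 0.27510 mol
mass O = 4.130 − (1.6520 + 0.27730) = 2.2007 g → mol O = 2.2007 ÷ 15.999 = 0.13755 mol
Divide by the smallest (0.13754 mol): C 1.000, H 2.000, O 1.000
Empirical formula: CH2O
Empirical-formula mass = 30.03 g/mol; 60 ÷ 30.03 ≈ 2, so the molecular formula is C2H4O2.

C2H4O2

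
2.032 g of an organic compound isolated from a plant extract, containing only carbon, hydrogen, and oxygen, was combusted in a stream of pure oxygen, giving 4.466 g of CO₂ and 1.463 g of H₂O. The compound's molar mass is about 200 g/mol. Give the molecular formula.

mol C = 4.466 g CO₂ ÷ 44.009 g/mol = 0.10148 mol
mol H = 2 × 1.463 g H₂O ÷ 18.015 g/mol = 0.16242 mol
mass O = 2.032 − (1.2189 + 0.16372) = 0.64941 g → mol O = 0.64941 ÷ 15.999 = 0.040591 mol
Divide by the smallest (0.040591 mol): C 2.500, H 4.001, O 1.000
Multiplying each by 2 gives whole numbers: C 5.00, H 8.00, O 2.00
Empirical formula: C5H8O2
Empirical-formula mass = 100.12 g/mol; 200 ÷ 100.12 ≈ 2, so the molecular formula is C10H16O4.

C10H16O4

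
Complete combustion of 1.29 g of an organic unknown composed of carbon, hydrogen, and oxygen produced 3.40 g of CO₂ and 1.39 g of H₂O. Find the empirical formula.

C6H12O

mol C = 3.40 g CO₂ ÷ 44.009 g/mol = 0.07726 mol
mol H = 2 × 1.39 g H₂O ÷ 18.015 g/mol = 0.1543 mol
mass O = 1.29 − (0.9279 + 0.1556) = 0.2065 g → mol O = 0.2065 ÷ 15.999 = 0.01291 mol
Divide by the smallest (0.01291 mol): C 5.985, H 11.955, O 1.000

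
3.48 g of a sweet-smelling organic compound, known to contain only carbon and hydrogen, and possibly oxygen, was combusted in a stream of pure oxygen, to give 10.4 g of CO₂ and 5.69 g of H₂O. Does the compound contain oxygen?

mol C = 10.4 g CO₂ ÷ 44.009 g/mol = 0.2363 mol
mol H = 2 × 5.69 g H₂O ÷ 18.015 g/mol = 0.6317 mol
C and H together account for 3.475 g — essentially the entire 3.48 g sample — so the compound contains no oxygen.

no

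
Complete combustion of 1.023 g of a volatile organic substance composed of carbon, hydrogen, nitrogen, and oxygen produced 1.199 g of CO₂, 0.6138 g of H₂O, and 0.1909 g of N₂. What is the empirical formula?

mol C = 1.199 g CO₂ ÷ 44.009 g/mol = 0.027244 mol
mol H = 2 × 0.6138 g H₂O ÷ 18.015 g/mol = 0.068143 mol
mol N = 2 × 0.1909 g N₂ ÷ 28.014 g/mol = 0.013629 mol
mass O = 1.023 − (0.32723 + 0.068688 + 0.19090) = 0.43618 g → mol O = 0.43618 ÷ 15.999 = 0.027263 mol
Divide by the smallest (0.013629 mol): C 1.999, H 5.000, N 1.000, O 2.000

C2H5NO2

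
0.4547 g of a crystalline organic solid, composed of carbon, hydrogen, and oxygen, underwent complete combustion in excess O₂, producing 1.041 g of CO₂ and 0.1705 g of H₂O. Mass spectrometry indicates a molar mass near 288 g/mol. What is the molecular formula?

mol C = 1.041 g CO₂ ÷ 44.009 g/mol = 0.023654 mol
mol H = 2 × 0.1705 g H₂O ÷ 18.015 g/mol = 0.018929 mol
mass O = 0.4547 − (0.28411 + 0.019080) = 0.15151 g → mol O = 0.15151 ÷ 15.999 = 0.0094699 mol
Divide by the smallest (0.0094699 mol): C 2.498, H 1.999, O 1.000
Multiplying each by 2 gives whole numbers: C 5.00, H 4.00, O 2.00
Empirical formula: C5H4O2
Empirical-formula mass = 96.08 g/mol; 288 ÷ 96.08 ≈ 3, so the molecular formula is C15H12O6.

C15H12O6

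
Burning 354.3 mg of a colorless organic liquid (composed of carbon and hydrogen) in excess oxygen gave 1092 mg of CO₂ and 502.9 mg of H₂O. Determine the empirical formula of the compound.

mol C = 1.092 g CO₂ ÷ 44.009 g/mol = 0.024813 mol
mol H = 2 × 0.5029 g H₂O ÷ 18.015 g/mol = 0.055831 mol
Divide by the smallest (0.024813 mol): C 1.000, H 2.250
Multiplying each by 4 gives whole numbers: C 4.00, H 9.00

C4H9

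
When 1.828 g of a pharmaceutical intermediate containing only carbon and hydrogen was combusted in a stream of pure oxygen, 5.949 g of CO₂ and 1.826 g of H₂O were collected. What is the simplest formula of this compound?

C2H3

mol C = 5.949 g CO₂ ÷ 44.009 g/mol = 0.13518 mol
mol H = 2 × 1.826 g H₂O ÷ 18.015 g/mol = 0.20272 mol
Divide by the smallest (0.13518 mol): C 1.000, H 1.500
Multiplying each by 2 gives whole numbers: C 2.00, H 3.00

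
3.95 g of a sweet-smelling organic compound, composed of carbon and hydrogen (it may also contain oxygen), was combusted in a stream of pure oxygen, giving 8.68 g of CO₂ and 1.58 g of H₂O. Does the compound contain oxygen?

yes

mol C = 8.68 g CO₂ ÷ 44.009 g/mol = 0.1972 mol
mol H = 2 × 1.58 g H₂O ÷ 18.015 g/mol = 0.1754 mol
C and H account for only 2.546 g of the 3.95 g sample; the remaining 1.404 g must be oxygen.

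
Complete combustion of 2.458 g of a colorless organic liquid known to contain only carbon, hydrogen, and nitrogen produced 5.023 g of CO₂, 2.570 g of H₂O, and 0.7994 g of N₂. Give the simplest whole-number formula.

C2H5N

mol C = 5.023 g CO₂ ÷ 44.009 g/mol = 0.11414 mol
mol H = 2 × 2.570 g H₂O ÷ 18.015 g/mol = 0.28532 mol
mol N = 2 × 0.7994 g N₂ ÷ 28.014 g/mol = 0.057071 mol
Divide by the smallest (0.057071 mol): C 2.000, H 4.999, N 1.000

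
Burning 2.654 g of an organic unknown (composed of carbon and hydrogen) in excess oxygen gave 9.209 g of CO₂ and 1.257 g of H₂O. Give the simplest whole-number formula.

C3H2

mol C = 9.209 g CO₂ ÷ 44.009 g/mol = 0.20925 mol
mol H = 2 × 1.257 g H₂O ÷ 18.015 g/mol = 0.13955 mol
Divide by the smallest (0.13955 mol): C 1.499, H 1.000
Multiplying each by 2 gives whole numbers: C 3.00, H 2.00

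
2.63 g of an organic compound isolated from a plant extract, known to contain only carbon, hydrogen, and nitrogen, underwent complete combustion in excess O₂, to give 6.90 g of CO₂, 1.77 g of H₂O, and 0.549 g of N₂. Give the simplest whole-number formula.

mol C = 6.90 g CO₂ ÷ 44.009 g/mol = 0.1568 mol
mol H = 2 × 1.77 g H₂O ÷ 18.015 g/mol = 0.1965 mol
mol N = 2 × 0.549 g N₂ ÷ 28.014 g/mol = 0.03919 mol
Divide by the smallest (0.03919 mol): C 4.000, H 5.014, N 1.000

C4H5N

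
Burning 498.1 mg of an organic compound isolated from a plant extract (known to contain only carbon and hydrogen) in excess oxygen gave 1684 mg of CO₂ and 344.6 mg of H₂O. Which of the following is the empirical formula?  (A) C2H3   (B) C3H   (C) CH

mol C = 1.684 g CO₂ ÷ 44.009 g/mol = 0.038265 mol
mol H = 2 × 0.3446 g H₂O ÷ 18.015 g/mol = 0.038257 mol
Divide by the smallest (0.038257 mol): C 1.000, H 1.000

(C) CH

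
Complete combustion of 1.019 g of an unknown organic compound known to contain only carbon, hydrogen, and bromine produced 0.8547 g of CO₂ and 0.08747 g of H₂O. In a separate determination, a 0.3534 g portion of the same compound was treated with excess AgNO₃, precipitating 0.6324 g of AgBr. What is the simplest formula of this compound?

mol C = 0.8547 g CO₂ ÷ 44.009 g/mol = 0.019421 mol
mol H = 2 × 0.08747 g H₂O ÷ 18.015 g/mol = 0.0097108 mol
From the AgBr data: mol Br per gram of compound = (0.6324 ÷ 187.772) ÷ 0.3534 = 0.0095300 mol/g, so in the 1.019 g combustion sample mol Br = 0.0097111 mol
Divide by the smallest (0.0097108 mol): C 2.000, H 1.000, Br 1.000

C2HBr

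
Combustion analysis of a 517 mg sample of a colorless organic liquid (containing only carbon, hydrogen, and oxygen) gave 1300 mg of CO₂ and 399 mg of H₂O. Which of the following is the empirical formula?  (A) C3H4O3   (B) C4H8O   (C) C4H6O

mol C = 1.30 g CO₂ ÷ 44.009 g/mol = 0.02954 mol
mol H = 2 × 0.399 g H₂O ÷ 18.015 g/mol = 0.04430 mol
mass O = 0.517 − (0.3548 + 0.04465) = 0.1176 g → mol O = 0.1176 ÷ 15.999 = 0.007347 mol
Divide by the smallest (0.007347 mol): C 4.020, H 6.029, O 1.000

(C) C4H6O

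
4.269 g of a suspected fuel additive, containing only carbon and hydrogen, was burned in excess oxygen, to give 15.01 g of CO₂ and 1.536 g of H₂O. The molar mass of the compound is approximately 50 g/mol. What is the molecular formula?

mol C = 15.01 g CO₂ ÷ 44.009 g/mol = 0.34107 mol
mol H = 2 × 1.536 g H₂O ÷ 18.015 g/mol = 0.17052 mol
Divide by the smallest (0.17052 mol): C 2.000, H 1.000
Empirical formula: C2H
Empirical-formula mass = 25.03 g/mol; 50 ÷ 25.03 ≈ 2, so the molecular formula is C4H2.

C4H2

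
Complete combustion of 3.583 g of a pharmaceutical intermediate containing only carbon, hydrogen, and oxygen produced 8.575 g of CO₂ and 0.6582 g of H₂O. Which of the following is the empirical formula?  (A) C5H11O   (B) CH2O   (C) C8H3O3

mol C = 8.575 g CO₂ ÷ 44.009 g/mol = 0.19485 mol
mol H = 2 × 0.6582 g H₂O ÷ 18.015 g/mol = 0.073072 mol
mass O = 3.583 − (2.3403 + 0.073657) = 1.1690 g → mol O = 1.1690 ÷ 15.999 = 0.073070 mol
Divide by the smallest (0.073070 mol): C 2.667, H 1.000, O 1.000
Multiplying each by 3 gives whole numbers: C 8.00, H 3.00, O 3.00

(C) C8H3O3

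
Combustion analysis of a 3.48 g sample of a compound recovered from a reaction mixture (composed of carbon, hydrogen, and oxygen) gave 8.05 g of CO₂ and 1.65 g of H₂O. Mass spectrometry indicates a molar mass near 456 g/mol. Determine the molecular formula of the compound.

mol C = 8.05 g CO₂ ÷ 44.009 g/mol = 0.1829 mol
mol H = 2 × 1.65 g H₂O ÷ 18.015 g/mol = 0.1832 mol
mass O = 3.48 − (2.197 + 0.1846) = 1.098 g → mol O = 1.098 ÷ 15.999 = 0.06865 mol
Divide by the smallest (0.06865 mol): C 2.664, H 2.668, O 1.000
Multiplying each by 3 gives whole numbers: C 7.99, H 8.00, O 3.00
Empirical formula: C8H8O3
Empirical-formula mass = 152.15 g/mol; 456 ÷ 152.15 ≈ 3, so the molecular formula is C24H24O9.

C24H24O9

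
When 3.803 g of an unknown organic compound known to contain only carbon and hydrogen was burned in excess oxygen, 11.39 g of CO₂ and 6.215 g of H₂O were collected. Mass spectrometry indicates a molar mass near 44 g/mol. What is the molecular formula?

mol C = 11.39 g CO₂ ÷ 44.009 g/mol = 0.25881 mol
mol H = 2 × 6.215 g H₂O ÷ 18.015 g/mol = 0.68998 mol
Divide by the smallest (0.25881 mol): C 1.000, H 2.666
Multiplying each by 3 gives whole numbers: C 3.00, H 8.00
Empirical formula: C3H8
Empirical-formula mass = 44.10 g/mol; 44 ÷ 44.10 ≈ 1, so the molecular formula is C3H8.

C3H8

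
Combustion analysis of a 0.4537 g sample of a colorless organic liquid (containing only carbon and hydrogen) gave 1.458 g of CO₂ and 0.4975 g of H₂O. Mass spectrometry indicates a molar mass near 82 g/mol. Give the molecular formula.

C6H10

mol C = 1.458 g CO₂ ÷ 44.009 g/mol = 0.033130 mol
mol H = 2 × 0.4975 g H₂O ÷ 18.015 g/mol = 0.055232 mol
Divide by the smallest (0.033130 mol): C 1.000, H 1.667
Multiplying each by 3 gives whole numbers: C 3.00, H 5.00
Empirical formula: C3H5
Empirical-formula mass = 41.07 g/mol; 82 ÷ 41.07 ≈ 2, so the molecular formula is C6H10.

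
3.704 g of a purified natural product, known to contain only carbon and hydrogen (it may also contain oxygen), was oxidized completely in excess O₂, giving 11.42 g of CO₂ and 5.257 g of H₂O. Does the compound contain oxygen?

no

mol C = 11.42 g CO₂ ÷ 44.009 g/mol = 0.25949 mol
mol H = 2 × 5.257 g H₂O ÷ 18.015 g/mol = 0.58362 mol
C and H together account for 3.7051 g — essentially the entire 3.704 g sample — so the compound contains no oxygen.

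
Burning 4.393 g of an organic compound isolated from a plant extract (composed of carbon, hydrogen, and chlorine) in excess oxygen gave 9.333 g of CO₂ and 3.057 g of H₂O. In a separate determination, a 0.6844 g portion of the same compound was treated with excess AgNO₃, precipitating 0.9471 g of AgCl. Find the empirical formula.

mol C = 9.333 g CO₂ ÷ 44.009 g/mol = 0.21207 mol
mol H = 2 × 3.057 g H₂O ÷ 18.015 g/mol = 0.33938 mol
From the AgCl data: mol Cl per gram of compound = (0.9471 ÷ 143.318) ÷ 0.6844 = 0.0096557 mol/g, so in the 4.393 g combustion sample mol Cl = 0.042418 mol
Divide by the smallest (0.042418 mol): C 5.000, H 8.001, Cl 1.000

C5H8Cl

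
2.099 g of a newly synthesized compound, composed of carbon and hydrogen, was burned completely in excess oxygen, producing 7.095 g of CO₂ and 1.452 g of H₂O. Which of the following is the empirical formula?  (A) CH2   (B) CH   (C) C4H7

(B) CH

mol C = 7.095 g CO₂ ÷ 44.009 g/mol = 0.16122 mol
mol H = 2 × 1.452 g H₂O ÷ 18.015 g/mol = 0.16120 mol
Divide by the smallest (0.16120 mol): C 1.000, H 1.000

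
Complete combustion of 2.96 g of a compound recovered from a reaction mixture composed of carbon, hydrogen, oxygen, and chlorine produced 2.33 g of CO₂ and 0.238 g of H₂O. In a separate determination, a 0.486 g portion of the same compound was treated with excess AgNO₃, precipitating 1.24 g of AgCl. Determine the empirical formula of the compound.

mol C = 2.33 g CO₂ ÷ 44.009 g/mol = 0.05294 mol
mol H = 2 × 0.238 g H₂O ÷ 18.015 g/mol = 0.02642 mol
From the AgCl data: mol Cl per gram of compound = (1.24 ÷ 143.318) ÷ 0.486 = 0.01780 mol/g, so in the 2.96 g combustion sample mol Cl = 0.05270 mol
mass O = 2.96 − (0.6359 + 0.02663 + 1.868) = 0.4294 g → mol O = 0.4294 ÷ 15.999 = 0.02684 mol
Divide by the smallest (0.02642 mol): C 2.004, H 1.000, Cl 1.994, O 1.016

C2HCl2O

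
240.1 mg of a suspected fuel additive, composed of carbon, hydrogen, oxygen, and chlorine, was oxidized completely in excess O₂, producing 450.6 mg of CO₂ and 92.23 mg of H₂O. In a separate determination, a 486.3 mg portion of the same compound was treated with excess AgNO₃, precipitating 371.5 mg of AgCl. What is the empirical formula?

C8H8ClO3

mol C = 0.4506 g CO₂ ÷ 44.009 g/mol = 0.010239 mol
mol H = 2 × 0.09223 g H₂O ÷ 18.015 g/mol = 0.010239 mol
From the AgCl data: mol Cl per gram of compound = (0.3715 ÷ 143.318) ÷ 0.4863 = 0.0053303 mol/g, so in the 0.2401 g combustion sample mol Cl = 0.0012798 mol
mass O = 0.2401 − (0.12298 + 0.010321 + 0.045369) = 0.061431 g → mol O = 0.061431 ÷ 15.999 = 0.0038397 mol
Divide by the smallest (0.0012798 mol): C 8.000, H 8.001, Cl 1.000, O 3.000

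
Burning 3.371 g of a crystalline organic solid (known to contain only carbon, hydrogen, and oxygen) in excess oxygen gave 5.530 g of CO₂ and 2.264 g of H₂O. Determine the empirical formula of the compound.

mol C = 5.530 g CO₂ ÷ 44.009 g/mol = 0.12566 mol
mol H = 2 × 2.264 g H₂O ÷ 18.015 g/mol = 0.25135 mol
mass O = 3.371 − (1.5093 + 0.25336) = 1.6084 g → mol O = 1.6084 ÷ 15.999 = 0.10053 mol
Divide by the smallest (0.10053 mol): C 1.250, H 2.500, O 1.000
Multiplying each by 4 gives whole numbers: C 5.00, H 10.00, O 4.00

C5H10O4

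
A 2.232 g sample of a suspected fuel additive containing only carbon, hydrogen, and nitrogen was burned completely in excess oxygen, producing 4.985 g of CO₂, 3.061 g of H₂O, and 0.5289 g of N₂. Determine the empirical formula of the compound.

C3H9N

mol C = 4.985 g CO₂ ÷ 44.009 g/mol = 0.11327 mol
mol H = 2 × 3.061 g H₂O ÷ 18.015 g/mol = 0.33983 mol
mol N = 2 × 0.5289 g N₂ ÷ 28.014 g/mol = 0.037760 mol
Divide by the smallest (0.037760 mol): C 3.000, H 9.000, N 1.000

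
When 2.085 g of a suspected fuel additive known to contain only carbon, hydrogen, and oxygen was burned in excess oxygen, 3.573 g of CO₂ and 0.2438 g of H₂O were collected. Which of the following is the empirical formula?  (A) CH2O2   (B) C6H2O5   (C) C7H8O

mol C = 3.573 g CO₂ ÷ 44.009 g/mol = 0.081188 mol
mol H = 2 × 0.2438 g H₂O ÷ 18.015 g/mol = 0.027066 mol
mass O = 2.085 − (0.97515 + 0.027283) = 1.0826 g → mol O = 1.0826 ÷ 15.999 = 0.067665 mol
Divide by the smallest (0.027066 mol): C 3.000, H 1.000, O 2.500
Multiplying each by 2 gives whole numbers: C 6.00, H 2.00, O 5.00

(B) C6H2O5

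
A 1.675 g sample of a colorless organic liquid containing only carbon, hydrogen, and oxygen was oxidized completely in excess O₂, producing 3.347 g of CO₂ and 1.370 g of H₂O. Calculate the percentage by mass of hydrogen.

mol C = 3.347 g CO₂ ÷ 44.009 g/mol = 0.076053 mol
mol H = 2 × 1.370 g H₂O ÷ 18.015 g/mol = 0.15210 mol
mass O = 1.675 − (0.91347 + 0.15331) = 0.60822 g → mol O = 0.60822 ÷ 15.999 = 0.038016 mol
mass % H = 0.15331 g ÷ 1.675 g × 100%

9.15%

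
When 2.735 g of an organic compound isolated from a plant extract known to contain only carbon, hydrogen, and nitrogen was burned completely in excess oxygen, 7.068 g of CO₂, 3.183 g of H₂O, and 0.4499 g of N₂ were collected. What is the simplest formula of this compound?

C5H11N

mol C = 7.068 g CO₂ ÷ 44.009 g/mol = 0.16060 mol
mol H = 2 × 3.183 g H₂O ÷ 18.015 g/mol = 0.35337 mol
mol N = 2 × 0.4499 g N₂ ÷ 28.014 g/mol = 0.032120 mol
Divide by the smallest (0.032120 mol): C 5.000, H 11.002, N 1.000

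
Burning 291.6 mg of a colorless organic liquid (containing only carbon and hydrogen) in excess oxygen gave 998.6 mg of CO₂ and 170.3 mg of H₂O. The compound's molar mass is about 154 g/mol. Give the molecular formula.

C12H10

mol C = 0.9986 g CO₂ ÷ 44.009 g/mol = 0.022691 mol
mol H = 2 × 0.1703 g H₂O ÷ 18.015 g/mol = 0.018906 mol
Divide by the smallest (0.018906 mol): C 1.200, H 1.000
Multiplying each by 5 gives whole numbers: C 6.00, H 5.00
Empirical formula: C6H5
Empirical-formula mass = 77.11 g/mol; 154 ÷ 77.11 ≈ 2, so the molecular formula is C12H10.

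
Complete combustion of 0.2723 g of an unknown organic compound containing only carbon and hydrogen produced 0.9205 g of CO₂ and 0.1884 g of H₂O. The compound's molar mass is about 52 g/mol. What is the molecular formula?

C4H4

mol C = 0.9205 g CO₂ ÷ 44.009 g/mol = 0.020916 mol
mol H = 2 × 0.1884 g H₂O ÷ 18.015 g/mol = 0.020916 mol
Divide by the smallest (0.020916 mol): C 1.000, H 1.000
Empirical formula: CH
Empirical-formula mass = 13.02 g/mol; 52 ÷ 13.02 ≈ 4, so the molecular formula is C4H4.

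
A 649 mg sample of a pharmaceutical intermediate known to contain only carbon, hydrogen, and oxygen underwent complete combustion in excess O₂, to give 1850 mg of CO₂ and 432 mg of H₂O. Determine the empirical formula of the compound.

mol C = 1.85 g CO₂ ÷ 44.009 g/mol = 0.04204 mol
mol H = 2 × 0.432 g H₂O ÷ 18.015 g/mol = 0.04796 mol
mass O = 0.649 − (0.5049 + 0.04834) = 0.09575 g → mol O = 0.09575 ÷ 15.999 = 0.005985 mol
Divide by the smallest (0.005985 mol): C 7.024, H 8.014, O 1.000

C7H8O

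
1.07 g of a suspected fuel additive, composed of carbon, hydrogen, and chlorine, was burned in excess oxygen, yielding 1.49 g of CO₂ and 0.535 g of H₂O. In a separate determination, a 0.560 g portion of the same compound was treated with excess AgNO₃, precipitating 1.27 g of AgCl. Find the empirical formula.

C4H7Cl2

mol C = 1.49 g CO₂ ÷ 44.009 g/mol = 0.03386 mol
mol H = 2 × 0.535 g H₂O ÷ 18.015 g/mol = 0.05939 mol
From the AgCl data: mol Cl per gram of compound = (1.27 ÷ 143.318) ÷ 0.560 = 0.01582 mol/g, so in the 1.07 g combustion sample mol Cl = 0.01693 mol
Divide by the smallest (0.01693 mol): C 2.000, H 3.508, Cl 1.000
Multiplying each by 2 gives whole numbers: C 4.00, H 7.02, Cl 2.00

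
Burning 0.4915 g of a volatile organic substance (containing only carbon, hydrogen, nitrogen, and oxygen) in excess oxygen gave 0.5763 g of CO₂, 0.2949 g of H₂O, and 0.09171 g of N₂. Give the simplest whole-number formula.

mol C = 0.5763 g CO₂ ÷ 44.009 g/mol = 0.013095 mol
mol H = 2 × 0.2949 g H₂O ÷ 18.015 g/mol = 0.032739 mol
mol N = 2 × 0.09171 g N₂ ÷ 28.014 g/mol = 0.0065474 mol
mass O = 0.4915 − (0.15728 + 0.033001 + 0.091710) = 0.20950 g → mol O = 0.20950 ÷ 15.999 = 0.013095 mol
Divide by the smallest (0.0065474 mol): C 2.000, H 5.000, N 1.000, O 2.000

C2H5NO2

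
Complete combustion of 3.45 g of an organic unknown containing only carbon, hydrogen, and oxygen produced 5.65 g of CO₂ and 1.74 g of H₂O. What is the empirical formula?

mol C = 5.65 g CO₂ ÷ 44.009 g/mol = 0.1284 mol
mol H = 2 × 1.74 g H₂O ÷ 18.015 g/mol = 0.1932 mol
mass O = 3.45 − (1.542 + 0.1947) = 1.713 g → mol O = 1.713 ÷ 15.999 = 0.1071 mol
Divide by the smallest (0.1071 mol): C 1.199, H 1.804, O 1.000
Multiplying each by 5 gives whole numbers: C 5.99, H 9.02, O 5.00

C6H9O5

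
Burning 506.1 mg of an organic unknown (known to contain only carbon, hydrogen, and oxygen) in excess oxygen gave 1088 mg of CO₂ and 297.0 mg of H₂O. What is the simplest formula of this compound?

mol C = 1.088 g CO₂ ÷ 44.009 g/mol = 0.024722 mol
mol H = 2 × 0.2970 g H₂O ÷ 18.015 g/mol = 0.032973 mol
mass O = 0.5061 − (0.29694 + 0.033236) = 0.17593 g → mol O = 0.17593 ÷ 15.999 = 0.010996 mol
Divide by the smallest (0.010996 mol): C 2.248, H 2.999, O 1.000
Multiplying each by 4 gives whole numbers: C 8.99, H 11.99, O 4.00

C9H12O4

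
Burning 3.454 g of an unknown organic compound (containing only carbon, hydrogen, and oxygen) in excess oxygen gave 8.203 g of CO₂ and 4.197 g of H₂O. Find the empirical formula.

C4H10O

mol C = 8.203 g CO₂ ÷ 44.009 g/mol = 0.18639 mol
mol H = 2 × 4.197 g H₂O ÷ 18.015 g/mol = 0.46595 mol
mass O = 3.454 − (2.2388 + 0.46967) = 0.74555 g → mol O = 0.74555 ÷ 15.999 = 0.046600 mol
Divide by the smallest (0.046600 mol): C 4.000, H 9.999, O 1.000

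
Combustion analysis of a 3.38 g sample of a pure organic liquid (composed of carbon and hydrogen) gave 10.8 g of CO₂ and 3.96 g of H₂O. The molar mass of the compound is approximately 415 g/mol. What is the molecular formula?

mol C = 10.8 g CO₂ ÷ 44.009 g/mol = 0.2454 mol
mol H = 2 × 3.96 g H₂O ÷ 18.015 g/mol = 0.4396 mol
Divide by the smallest (0.2454 mol): C 1.000, H 1.791
Multiplying each by 5 gives whole numbers: C 5.00, H 8.96
Empirical formula: C5H9
Empirical-formula mass = 69.13 g/mol; 415 ÷ 69.13 ≈ 6, so the molecular formula is C30H54.

C30H54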